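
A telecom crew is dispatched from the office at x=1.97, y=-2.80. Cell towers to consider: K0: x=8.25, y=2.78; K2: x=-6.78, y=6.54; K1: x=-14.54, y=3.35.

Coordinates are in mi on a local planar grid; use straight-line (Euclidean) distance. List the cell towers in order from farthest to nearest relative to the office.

Distances from the office:
K1 x=-14.54, y=3.35: 17.6 mi
K2 x=-6.78, y=6.54: 12.8 mi
K0 x=8.25, y=2.78: 8.4 mi

K1, K2, K0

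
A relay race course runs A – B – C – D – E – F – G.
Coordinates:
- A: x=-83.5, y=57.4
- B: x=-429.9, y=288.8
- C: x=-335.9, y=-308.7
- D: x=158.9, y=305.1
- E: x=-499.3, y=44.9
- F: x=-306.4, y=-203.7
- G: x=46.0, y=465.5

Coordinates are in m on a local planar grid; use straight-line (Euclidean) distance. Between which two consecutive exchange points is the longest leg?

C–D

Leg distances:
A→B: 416.6 m
B→C: 604.8 m
C→D: 788.4 m
D→E: 707.8 m
E→F: 314.7 m
F→G: 756.3 m
The longest leg is C–D at 788.4 m.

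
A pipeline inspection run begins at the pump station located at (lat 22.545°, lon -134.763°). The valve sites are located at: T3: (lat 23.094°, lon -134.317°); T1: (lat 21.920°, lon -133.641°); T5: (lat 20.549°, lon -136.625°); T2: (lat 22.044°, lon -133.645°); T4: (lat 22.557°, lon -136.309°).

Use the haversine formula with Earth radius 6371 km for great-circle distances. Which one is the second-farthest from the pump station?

T4

Distance to each, sorted:
T5: 293.8 km
T4: 158.8 km
T1: 134.8 km
T2: 127.8 km
T3: 76.3 km
The second-farthest is T4 at 158.8 km.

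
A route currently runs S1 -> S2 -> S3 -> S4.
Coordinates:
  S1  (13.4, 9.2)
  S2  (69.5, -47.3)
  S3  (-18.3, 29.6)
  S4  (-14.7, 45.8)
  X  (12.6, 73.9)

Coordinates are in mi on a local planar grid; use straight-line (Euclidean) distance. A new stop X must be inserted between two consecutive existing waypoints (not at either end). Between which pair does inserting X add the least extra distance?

between S2 and S3

Added distance for inserting X between each consecutive pair:
S1–S2: 119.0 mi
S2–S3: 71.2 mi
S3–S4: 76.6 mi
Smallest added distance is 71.2 mi, inserting between S2 and S3.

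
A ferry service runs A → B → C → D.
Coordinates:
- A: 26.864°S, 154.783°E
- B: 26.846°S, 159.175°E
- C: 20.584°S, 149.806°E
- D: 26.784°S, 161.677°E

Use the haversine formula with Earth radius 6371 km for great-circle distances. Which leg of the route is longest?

Leg distances:
A→B: 435.7 km
B→C: 1180.2 km
C→D: 1390.5 km
The longest leg is C–D at 1390.5 km.

C–D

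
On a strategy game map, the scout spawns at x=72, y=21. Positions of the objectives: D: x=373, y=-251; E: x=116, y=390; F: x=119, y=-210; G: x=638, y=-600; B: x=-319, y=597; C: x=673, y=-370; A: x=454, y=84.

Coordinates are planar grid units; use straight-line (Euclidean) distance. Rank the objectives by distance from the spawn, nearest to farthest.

F, E, A, D, B, C, G

Distance from the spawn at x=72, y=21 to each:
F x=119, y=-210: 235.7
E x=116, y=390: 371.6
A x=454, y=84: 387.2
D x=373, y=-251: 405.7
B x=-319, y=597: 696.2
C x=673, y=-370: 717.0
G x=638, y=-600: 840.2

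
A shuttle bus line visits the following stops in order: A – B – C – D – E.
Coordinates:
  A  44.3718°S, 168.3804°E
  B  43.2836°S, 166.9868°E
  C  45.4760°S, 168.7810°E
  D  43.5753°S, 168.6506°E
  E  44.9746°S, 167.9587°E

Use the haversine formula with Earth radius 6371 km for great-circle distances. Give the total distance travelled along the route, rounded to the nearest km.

824 km

Leg distances:
A→B: 164.7 km  (cumulative 164.7 km)
B→C: 282.4 km  (cumulative 447.1 km)
C→D: 211.6 km  (cumulative 658.7 km)
D→E: 165.1 km  (cumulative 823.8 km)
Total route length ≈ 824 km.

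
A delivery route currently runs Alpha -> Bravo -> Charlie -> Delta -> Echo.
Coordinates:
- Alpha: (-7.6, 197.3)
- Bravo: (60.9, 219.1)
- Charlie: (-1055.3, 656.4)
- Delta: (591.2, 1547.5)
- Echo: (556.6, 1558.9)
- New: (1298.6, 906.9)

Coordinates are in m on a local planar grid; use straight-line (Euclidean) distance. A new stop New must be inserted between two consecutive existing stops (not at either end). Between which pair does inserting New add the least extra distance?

between Charlie and Delta

Added distance for inserting New between each consecutive pair:
Alpha–Bravo: 2830.6 m
Bravo–Charlie: 2584.4 m
Charlie–Delta: 1449.4 m
Delta–Echo: 1905.7 m
Smallest added distance is 1449.4 m, inserting between Charlie and Delta.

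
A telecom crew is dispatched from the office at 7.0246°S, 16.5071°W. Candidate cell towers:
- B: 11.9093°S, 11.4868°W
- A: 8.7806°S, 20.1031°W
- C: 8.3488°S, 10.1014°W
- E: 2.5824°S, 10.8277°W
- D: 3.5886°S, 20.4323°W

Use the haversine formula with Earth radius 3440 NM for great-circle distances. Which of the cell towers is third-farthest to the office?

C

Distance to each, sorted:
E: 431.9 NM
B: 417.5 NM
C: 389.3 NM
D: 312.4 NM
A: 238.4 NM
The third-farthest is C at 389.3 NM.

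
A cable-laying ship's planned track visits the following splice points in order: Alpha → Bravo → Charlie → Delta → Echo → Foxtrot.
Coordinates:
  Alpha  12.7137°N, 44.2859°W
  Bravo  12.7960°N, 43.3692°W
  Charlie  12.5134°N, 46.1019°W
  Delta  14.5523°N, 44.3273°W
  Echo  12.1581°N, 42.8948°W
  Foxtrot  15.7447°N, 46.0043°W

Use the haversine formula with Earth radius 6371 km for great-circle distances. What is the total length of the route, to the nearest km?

1524 km

Leg distances:
Alpha→Bravo: 99.8 km  (cumulative 99.8 km)
Bravo→Charlie: 298.1 km  (cumulative 398.0 km)
Charlie→Delta: 297.0 km  (cumulative 695.0 km)
Delta→Echo: 308.0 km  (cumulative 1003.0 km)
Echo→Foxtrot: 521.2 km  (cumulative 1524.2 km)
Total route length ≈ 1524 km.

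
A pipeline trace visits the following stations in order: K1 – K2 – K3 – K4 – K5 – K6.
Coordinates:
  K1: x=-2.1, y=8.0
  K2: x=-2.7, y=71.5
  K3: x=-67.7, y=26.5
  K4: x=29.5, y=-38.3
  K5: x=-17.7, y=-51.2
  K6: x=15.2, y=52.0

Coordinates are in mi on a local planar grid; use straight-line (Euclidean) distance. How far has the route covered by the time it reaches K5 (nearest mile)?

308 mi

Leg distances:
K1→K2: 63.5 mi  (cumulative 63.5 mi)
K2→K3: 79.1 mi  (cumulative 142.6 mi)
K3→K4: 116.8 mi  (cumulative 259.4 mi)
K4→K5: 48.9 mi  (cumulative 308.3 mi)
Cumulative distance at K5 ≈ 308 mi.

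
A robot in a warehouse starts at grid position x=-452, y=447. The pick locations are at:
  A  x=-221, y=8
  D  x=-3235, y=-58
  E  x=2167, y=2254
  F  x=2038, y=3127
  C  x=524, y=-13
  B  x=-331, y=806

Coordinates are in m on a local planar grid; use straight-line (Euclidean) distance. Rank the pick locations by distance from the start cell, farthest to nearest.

Distance from the start cell at x=-452, y=447 to each:
F x=2038, y=3127: 3658.2 m
E x=2167, y=2254: 3181.9 m
D x=-3235, y=-58: 2828.4 m
C x=524, y=-13: 1079.0 m
A x=-221, y=8: 496.1 m
B x=-331, y=806: 378.8 m

F, E, D, C, A, B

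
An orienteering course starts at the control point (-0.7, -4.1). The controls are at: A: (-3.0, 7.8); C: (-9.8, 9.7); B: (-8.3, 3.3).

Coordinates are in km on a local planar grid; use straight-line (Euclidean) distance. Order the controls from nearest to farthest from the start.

Distance from the start at (-0.7, -4.1) to each:
B (-8.3, 3.3): 10.6 km
A (-3.0, 7.8): 12.1 km
C (-9.8, 9.7): 16.5 km

B, A, C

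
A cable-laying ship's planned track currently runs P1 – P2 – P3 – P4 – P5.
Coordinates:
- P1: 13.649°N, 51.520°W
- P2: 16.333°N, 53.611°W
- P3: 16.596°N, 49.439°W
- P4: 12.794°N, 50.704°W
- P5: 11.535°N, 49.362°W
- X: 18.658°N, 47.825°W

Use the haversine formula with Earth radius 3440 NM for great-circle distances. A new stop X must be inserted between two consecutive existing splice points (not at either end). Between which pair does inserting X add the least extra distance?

Added distance for inserting X between each consecutive pair:
P1–P2: 526.3 NM
P2–P3: 273.2 NM
P3–P4: 304.0 NM
P4–P5: 717.0 NM
Smallest added distance is 273.2 NM, inserting between P2 and P3.

between P2 and P3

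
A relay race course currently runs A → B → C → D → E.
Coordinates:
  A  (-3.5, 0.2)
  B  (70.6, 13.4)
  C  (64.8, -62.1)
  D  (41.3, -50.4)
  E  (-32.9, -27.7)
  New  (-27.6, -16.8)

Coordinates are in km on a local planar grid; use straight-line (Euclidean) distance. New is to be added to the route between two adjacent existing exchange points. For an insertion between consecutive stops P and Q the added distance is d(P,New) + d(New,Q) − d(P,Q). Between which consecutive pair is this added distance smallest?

between D and E

Added distance for inserting New between each consecutive pair:
A–B: 57.0 km
B–C: 129.9 km
C–D: 153.3 km
D–E: 11.2 km
Smallest added distance is 11.2 km, inserting between D and E.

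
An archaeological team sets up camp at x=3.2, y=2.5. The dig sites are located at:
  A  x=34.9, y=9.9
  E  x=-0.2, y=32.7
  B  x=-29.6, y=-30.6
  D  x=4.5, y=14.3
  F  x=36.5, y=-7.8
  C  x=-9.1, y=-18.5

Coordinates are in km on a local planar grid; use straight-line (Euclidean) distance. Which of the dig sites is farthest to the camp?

Distance to each, sorted:
B: 46.6 km
F: 34.9 km
A: 32.6 km
E: 30.4 km
C: 24.3 km
D: 11.9 km
The farthest is B at 46.6 km.

B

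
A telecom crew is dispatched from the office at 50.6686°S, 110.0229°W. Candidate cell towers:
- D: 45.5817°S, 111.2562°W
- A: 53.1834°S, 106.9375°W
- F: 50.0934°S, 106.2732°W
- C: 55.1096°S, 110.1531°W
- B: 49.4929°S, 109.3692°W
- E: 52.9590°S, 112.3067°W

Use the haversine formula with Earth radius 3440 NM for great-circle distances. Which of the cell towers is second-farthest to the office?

C

Distances from the office (50.6686°S, 110.0229°W):
D: 309.4 NM
C: 266.7 NM
A: 189.3 NM
E: 161.5 NM
F: 147.6 NM
B: 74.9 NM
The second-farthest is C at 266.7 NM.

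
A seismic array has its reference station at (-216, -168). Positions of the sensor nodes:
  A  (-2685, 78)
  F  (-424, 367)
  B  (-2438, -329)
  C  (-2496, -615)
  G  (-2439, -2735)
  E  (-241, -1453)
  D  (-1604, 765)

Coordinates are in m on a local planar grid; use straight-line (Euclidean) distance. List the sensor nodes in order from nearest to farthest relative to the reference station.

Distances from the reference station:
F (-424, 367): 574.0 m
E (-241, -1453): 1285.2 m
D (-1604, 765): 1672.4 m
B (-2438, -329): 2227.8 m
C (-2496, -615): 2323.4 m
A (-2685, 78): 2481.2 m
G (-2439, -2735): 3395.8 m

F, E, D, B, C, A, G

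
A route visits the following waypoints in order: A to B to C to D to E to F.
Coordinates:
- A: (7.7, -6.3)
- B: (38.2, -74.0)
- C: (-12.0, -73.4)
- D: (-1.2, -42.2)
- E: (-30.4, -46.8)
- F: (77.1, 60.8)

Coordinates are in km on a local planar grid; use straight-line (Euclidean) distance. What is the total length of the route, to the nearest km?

Leg distances:
A→B: 74.3 km  (cumulative 74.3 km)
B→C: 50.2 km  (cumulative 124.5 km)
C→D: 33.0 km  (cumulative 157.5 km)
D→E: 29.6 km  (cumulative 187.0 km)
E→F: 152.1 km  (cumulative 339.1 km)
Total route length ≈ 339 km.

339 km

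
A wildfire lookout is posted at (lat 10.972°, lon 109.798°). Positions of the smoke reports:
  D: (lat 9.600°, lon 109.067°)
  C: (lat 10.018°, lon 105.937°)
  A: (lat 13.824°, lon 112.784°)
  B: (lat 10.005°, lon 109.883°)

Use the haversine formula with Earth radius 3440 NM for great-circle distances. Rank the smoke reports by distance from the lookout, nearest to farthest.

Distance from the lookout at (lat 10.972°, lon 109.798°) to each:
B (lat 10.005°, lon 109.883°): 58.3 NM
D (lat 9.600°, lon 109.067°): 93.0 NM
C (lat 10.018°, lon 105.937°): 235.0 NM
A (lat 13.824°, lon 112.784°): 244.9 NM

B, D, C, A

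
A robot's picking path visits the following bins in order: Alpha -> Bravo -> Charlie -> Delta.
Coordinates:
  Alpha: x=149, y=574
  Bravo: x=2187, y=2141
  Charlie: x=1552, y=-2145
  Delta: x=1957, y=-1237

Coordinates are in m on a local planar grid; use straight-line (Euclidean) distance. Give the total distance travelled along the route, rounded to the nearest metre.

Leg distances:
Alpha→Bravo: 2570.8 m  (cumulative 2570.8 m)
Bravo→Charlie: 4332.8 m  (cumulative 6903.6 m)
Charlie→Delta: 994.2 m  (cumulative 7897.8 m)
Total route length ≈ 7898 m.

7898 m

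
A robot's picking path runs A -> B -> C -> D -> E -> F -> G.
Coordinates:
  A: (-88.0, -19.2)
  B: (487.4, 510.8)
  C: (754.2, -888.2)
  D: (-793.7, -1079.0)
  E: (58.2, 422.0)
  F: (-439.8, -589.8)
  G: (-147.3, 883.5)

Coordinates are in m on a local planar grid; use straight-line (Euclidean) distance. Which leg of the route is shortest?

Leg distances:
A→B: 782.3 m
B→C: 1424.2 m
C→D: 1559.6 m
D→E: 1725.9 m
E→F: 1127.7 m
F→G: 1502.1 m
The shortest leg is A–B at 782.3 m.

A–B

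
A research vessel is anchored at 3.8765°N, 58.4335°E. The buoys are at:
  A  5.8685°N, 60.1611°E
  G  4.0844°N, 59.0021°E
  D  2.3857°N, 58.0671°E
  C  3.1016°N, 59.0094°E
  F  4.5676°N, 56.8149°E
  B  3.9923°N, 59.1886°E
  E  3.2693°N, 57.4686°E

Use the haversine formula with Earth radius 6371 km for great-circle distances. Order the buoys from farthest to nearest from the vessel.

A, F, D, E, C, B, G

Distances from the vessel:
A 5.8685°N, 60.1611°E: 292.7 km
F 4.5676°N, 56.8149°E: 195.2 km
D 2.3857°N, 58.0671°E: 170.7 km
E 3.2693°N, 57.4686°E: 126.6 km
C 3.1016°N, 59.0094°E: 107.3 km
B 3.9923°N, 59.1886°E: 84.7 km
G 4.0844°N, 59.0021°E: 67.2 km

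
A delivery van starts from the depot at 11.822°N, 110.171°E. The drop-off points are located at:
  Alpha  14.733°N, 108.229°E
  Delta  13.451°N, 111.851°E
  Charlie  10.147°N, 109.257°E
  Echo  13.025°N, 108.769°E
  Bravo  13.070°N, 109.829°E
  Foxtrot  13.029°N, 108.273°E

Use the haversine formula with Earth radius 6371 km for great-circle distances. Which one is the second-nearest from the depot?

Echo

Distances from the depot (11.822°N, 110.171°E):
Bravo: 143.7 km
Echo: 202.7 km
Charlie: 211.3 km
Foxtrot: 245.9 km
Delta: 257.0 km
Alpha: 385.9 km
The second-nearest is Echo at 202.7 km.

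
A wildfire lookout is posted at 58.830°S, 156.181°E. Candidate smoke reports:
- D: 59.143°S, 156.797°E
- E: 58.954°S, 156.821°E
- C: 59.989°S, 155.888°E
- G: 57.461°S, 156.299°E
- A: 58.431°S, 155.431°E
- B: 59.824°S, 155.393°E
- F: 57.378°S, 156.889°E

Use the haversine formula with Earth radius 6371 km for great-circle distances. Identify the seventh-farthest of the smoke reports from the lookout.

Distance to each, sorted:
F: 166.7 km
G: 152.4 km
C: 129.9 km
B: 119.2 km
A: 62.1 km
D: 49.6 km
E: 39.3 km
The seventh-farthest is E at 39.3 km.

E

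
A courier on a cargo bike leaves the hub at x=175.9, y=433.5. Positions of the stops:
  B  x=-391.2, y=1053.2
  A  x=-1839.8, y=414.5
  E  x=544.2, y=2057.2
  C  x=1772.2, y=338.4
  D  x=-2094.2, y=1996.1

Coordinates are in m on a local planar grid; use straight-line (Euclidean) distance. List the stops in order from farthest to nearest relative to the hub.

Computing each straight-line distance from x=175.9, y=433.5:
D x=-2094.2, y=1996.1: 2755.9 m
A x=-1839.8, y=414.5: 2015.8 m
E x=544.2, y=2057.2: 1664.9 m
C x=1772.2, y=338.4: 1599.1 m
B x=-391.2, y=1053.2: 840.0 m

D, A, E, C, B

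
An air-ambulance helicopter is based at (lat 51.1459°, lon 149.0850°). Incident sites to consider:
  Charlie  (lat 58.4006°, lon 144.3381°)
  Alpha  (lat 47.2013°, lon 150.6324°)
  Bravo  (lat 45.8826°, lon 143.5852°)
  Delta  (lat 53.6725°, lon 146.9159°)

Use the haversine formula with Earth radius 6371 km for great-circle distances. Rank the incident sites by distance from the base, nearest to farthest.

Distance from the base at (lat 51.1459°, lon 149.0850°) to each:
Delta (lat 53.6725°, lon 146.9159°): 317.1 km
Alpha (lat 47.2013°, lon 150.6324°): 452.8 km
Bravo (lat 45.8826°, lon 143.5852°): 711.3 km
Charlie (lat 58.4006°, lon 144.3381°): 861.7 km

Delta, Alpha, Bravo, Charlie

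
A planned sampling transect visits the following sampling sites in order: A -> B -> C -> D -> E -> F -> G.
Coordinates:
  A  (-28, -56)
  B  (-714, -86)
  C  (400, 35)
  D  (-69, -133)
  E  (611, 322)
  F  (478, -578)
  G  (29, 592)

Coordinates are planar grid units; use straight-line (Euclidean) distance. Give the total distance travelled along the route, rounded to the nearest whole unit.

5287

Leg distances:
A→B: 686.7  (cumulative 686.7)
B→C: 1120.6  (cumulative 1807.2)
C→D: 498.2  (cumulative 2305.4)
D→E: 818.2  (cumulative 3123.6)
E→F: 909.8  (cumulative 4033.3)
F→G: 1253.2  (cumulative 5286.5)
Total route length ≈ 5287.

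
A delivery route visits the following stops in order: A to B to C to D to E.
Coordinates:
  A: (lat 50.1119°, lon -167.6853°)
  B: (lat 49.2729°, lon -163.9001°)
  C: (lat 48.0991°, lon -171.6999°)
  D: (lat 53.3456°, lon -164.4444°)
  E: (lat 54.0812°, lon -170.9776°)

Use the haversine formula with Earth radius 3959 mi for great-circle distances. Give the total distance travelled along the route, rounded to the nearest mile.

1297 mi

Leg distances:
A→B: 178.8 mi  (cumulative 178.8 mi)
B→C: 364.8 mi  (cumulative 543.6 mi)
C→D: 481.3 mi  (cumulative 1024.9 mi)
D→E: 271.9 mi  (cumulative 1296.8 mi)
Total route length ≈ 1297 mi.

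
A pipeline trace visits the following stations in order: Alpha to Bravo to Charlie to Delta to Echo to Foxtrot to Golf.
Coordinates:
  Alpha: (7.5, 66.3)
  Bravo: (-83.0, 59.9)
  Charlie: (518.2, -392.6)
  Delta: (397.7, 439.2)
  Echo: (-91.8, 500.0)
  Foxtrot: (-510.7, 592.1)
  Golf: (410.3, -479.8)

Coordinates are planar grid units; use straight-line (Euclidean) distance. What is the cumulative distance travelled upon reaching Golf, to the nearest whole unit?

4019

Leg distances:
Alpha→Bravo: 90.7  (cumulative 90.7)
Bravo→Charlie: 752.5  (cumulative 843.2)
Charlie→Delta: 840.5  (cumulative 1683.7)
Delta→Echo: 493.3  (cumulative 2176.9)
Echo→Foxtrot: 428.9  (cumulative 2605.8)
Foxtrot→Golf: 1413.2  (cumulative 4019.1)
Cumulative distance at Golf ≈ 4019.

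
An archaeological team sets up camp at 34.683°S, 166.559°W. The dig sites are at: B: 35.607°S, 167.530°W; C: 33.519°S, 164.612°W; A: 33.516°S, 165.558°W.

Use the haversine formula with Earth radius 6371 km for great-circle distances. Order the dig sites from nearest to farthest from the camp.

Distances from the camp:
B 35.607°S, 167.530°W: 135.5 km
A 33.516°S, 165.558°W: 159.2 km
C 33.519°S, 164.612°W: 221.1 km

B, A, C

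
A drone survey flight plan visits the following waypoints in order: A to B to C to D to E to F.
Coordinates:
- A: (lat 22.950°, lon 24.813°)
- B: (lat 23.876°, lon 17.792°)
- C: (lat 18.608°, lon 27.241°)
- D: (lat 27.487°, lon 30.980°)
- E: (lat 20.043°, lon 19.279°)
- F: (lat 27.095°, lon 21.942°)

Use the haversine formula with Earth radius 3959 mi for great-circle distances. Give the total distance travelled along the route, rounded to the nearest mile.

3232 mi

Leg distances:
A→B: 449.7 mi  (cumulative 449.7 mi)
B→C: 708.8 mi  (cumulative 1158.5 mi)
C→D: 657.8 mi  (cumulative 1816.3 mi)
D→E: 900.3 mi  (cumulative 2716.6 mi)
E→F: 515.6 mi  (cumulative 3232.2 mi)
Total route length ≈ 3232 mi.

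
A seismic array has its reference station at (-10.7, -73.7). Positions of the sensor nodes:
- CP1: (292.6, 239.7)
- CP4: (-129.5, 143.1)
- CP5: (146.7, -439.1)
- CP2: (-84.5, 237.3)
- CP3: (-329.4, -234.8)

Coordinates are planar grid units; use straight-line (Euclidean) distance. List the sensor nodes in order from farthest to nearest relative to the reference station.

CP1, CP5, CP3, CP2, CP4

Computing each straight-line distance from (-10.7, -73.7):
CP1 (292.6, 239.7): 436.1
CP5 (146.7, -439.1): 397.9
CP3 (-329.4, -234.8): 357.1
CP2 (-84.5, 237.3): 319.6
CP4 (-129.5, 143.1): 247.2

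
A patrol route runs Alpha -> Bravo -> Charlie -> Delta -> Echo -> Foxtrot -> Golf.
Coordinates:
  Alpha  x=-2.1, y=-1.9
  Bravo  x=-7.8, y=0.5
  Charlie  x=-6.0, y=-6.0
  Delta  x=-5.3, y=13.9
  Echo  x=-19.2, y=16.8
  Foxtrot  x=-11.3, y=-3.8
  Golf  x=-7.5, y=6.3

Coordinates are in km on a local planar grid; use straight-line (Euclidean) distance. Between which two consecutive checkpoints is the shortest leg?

Leg distances:
Alpha→Bravo: 6.2 km
Bravo→Charlie: 6.7 km
Charlie→Delta: 19.9 km
Delta→Echo: 14.2 km
Echo→Foxtrot: 22.1 km
Foxtrot→Golf: 10.8 km
The shortest leg is Alpha–Bravo at 6.2 km.

Alpha–Bravo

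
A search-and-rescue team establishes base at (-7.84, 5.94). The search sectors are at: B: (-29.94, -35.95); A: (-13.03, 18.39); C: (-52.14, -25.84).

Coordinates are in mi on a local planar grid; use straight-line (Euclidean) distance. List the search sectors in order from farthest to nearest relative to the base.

C, B, A

Distance from the base at (-7.84, 5.94) to each:
C (-52.14, -25.84): 54.5 mi
B (-29.94, -35.95): 47.4 mi
A (-13.03, 18.39): 13.5 mi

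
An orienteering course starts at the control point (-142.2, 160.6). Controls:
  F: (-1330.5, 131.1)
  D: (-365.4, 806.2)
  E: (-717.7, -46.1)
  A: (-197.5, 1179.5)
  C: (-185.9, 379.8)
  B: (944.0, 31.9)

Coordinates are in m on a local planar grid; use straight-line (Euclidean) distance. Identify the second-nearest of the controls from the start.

E

Distance to each, sorted:
C: 223.5 m
E: 611.5 m
D: 683.1 m
A: 1020.4 m
B: 1093.8 m
F: 1188.7 m
The second-nearest is E at 611.5 m.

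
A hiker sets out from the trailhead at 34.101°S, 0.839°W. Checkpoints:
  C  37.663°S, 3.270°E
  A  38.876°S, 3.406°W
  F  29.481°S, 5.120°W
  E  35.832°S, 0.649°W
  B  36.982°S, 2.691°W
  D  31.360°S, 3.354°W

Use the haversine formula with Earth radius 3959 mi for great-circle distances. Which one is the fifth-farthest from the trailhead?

B

Distances from the trailhead (34.101°S, 0.839°W):
F: 406.3 mi
A: 359.4 mi
C: 336.8 mi
D: 239.2 mi
B: 224.6 mi
E: 120.1 mi
The fifth-farthest is B at 224.6 mi.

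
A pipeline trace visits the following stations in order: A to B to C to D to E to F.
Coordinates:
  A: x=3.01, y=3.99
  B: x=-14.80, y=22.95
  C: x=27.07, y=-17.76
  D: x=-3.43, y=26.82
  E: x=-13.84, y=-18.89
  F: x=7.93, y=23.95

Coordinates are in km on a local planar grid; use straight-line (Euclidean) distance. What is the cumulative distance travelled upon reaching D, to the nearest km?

Leg distances:
A→B: 26.0 km  (cumulative 26.0 km)
B→C: 58.4 km  (cumulative 84.4 km)
C→D: 54.0 km  (cumulative 138.4 km)
Cumulative distance at D ≈ 138 km.

138 km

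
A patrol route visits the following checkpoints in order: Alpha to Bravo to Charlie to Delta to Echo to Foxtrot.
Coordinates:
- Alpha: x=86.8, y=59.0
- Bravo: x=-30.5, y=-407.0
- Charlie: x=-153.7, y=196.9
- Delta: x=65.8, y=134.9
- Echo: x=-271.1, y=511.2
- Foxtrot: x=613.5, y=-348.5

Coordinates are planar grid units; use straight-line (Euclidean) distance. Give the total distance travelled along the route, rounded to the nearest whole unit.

Leg distances:
Alpha→Bravo: 480.5  (cumulative 480.5)
Bravo→Charlie: 616.3  (cumulative 1096.9)
Charlie→Delta: 228.1  (cumulative 1325.0)
Delta→Echo: 505.1  (cumulative 1830.0)
Echo→Foxtrot: 1233.5  (cumulative 3063.6)
Total route length ≈ 3064.

3064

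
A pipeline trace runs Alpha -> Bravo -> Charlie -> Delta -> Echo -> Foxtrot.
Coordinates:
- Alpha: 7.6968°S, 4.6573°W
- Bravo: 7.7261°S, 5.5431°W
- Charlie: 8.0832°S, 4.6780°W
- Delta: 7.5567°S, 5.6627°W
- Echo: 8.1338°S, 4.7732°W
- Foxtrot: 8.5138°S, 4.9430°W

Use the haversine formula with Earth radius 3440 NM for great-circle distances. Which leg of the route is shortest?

Echo–Foxtrot

Leg distances:
Alpha→Bravo: 52.7 NM
Bravo→Charlie: 55.7 NM
Charlie→Delta: 66.6 NM
Delta→Echo: 63.2 NM
Echo→Foxtrot: 24.9 NM
The shortest leg is Echo–Foxtrot at 24.9 NM.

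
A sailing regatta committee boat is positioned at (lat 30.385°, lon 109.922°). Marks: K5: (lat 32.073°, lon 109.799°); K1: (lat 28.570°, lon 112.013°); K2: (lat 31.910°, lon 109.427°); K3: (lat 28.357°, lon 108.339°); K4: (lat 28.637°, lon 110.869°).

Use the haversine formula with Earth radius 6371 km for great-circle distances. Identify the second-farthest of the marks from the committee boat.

K3

Distance to each, sorted:
K1: 285.8 km
K3: 272.7 km
K4: 214.9 km
K5: 188.1 km
K2: 176.0 km
The second-farthest is K3 at 272.7 km.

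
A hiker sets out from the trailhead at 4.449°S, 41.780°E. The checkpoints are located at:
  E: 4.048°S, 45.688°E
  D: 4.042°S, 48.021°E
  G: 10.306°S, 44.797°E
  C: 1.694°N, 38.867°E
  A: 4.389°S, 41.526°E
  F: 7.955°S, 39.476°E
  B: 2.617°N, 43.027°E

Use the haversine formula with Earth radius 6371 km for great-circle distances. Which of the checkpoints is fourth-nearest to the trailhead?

D

Distances from the trailhead (4.449°S, 41.780°E):
A: 28.9 km
E: 435.6 km
F: 465.7 km
D: 693.5 km
G: 731.3 km
C: 755.9 km
B: 797.8 km
The fourth-nearest is D at 693.5 km.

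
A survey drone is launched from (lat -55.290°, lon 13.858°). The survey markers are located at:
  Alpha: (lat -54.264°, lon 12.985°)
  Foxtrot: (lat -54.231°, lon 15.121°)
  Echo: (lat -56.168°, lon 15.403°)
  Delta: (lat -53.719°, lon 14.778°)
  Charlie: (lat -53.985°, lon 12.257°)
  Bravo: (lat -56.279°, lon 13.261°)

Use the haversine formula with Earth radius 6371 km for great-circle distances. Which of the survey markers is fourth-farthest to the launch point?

Echo

Distance to each, sorted:
Delta: 184.5 km
Charlie: 178.0 km
Foxtrot: 142.9 km
Echo: 137.4 km
Alpha: 127.1 km
Bravo: 116.1 km
The fourth-farthest is Echo at 137.4 km.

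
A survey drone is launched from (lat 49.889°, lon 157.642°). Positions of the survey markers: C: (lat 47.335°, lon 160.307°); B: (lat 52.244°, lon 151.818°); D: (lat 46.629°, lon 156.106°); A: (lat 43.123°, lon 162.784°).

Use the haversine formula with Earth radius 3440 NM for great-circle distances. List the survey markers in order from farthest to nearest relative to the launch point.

A, B, D, C

Distances from the launch point:
A (lat 43.123°, lon 162.784°): 458.2 NM
B (lat 52.244°, lon 151.818°): 261.2 NM
D (lat 46.629°, lon 156.106°): 205.1 NM
C (lat 47.335°, lon 160.307°): 186.3 NM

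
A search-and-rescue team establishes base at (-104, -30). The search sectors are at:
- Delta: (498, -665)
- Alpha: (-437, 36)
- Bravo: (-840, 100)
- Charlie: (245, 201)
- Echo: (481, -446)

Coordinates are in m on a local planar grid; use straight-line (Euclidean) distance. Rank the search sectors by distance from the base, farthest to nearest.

Delta, Bravo, Echo, Charlie, Alpha

Computing each straight-line distance from (-104, -30):
Delta (498, -665): 875.0 m
Bravo (-840, 100): 747.4 m
Echo (481, -446): 717.8 m
Charlie (245, 201): 418.5 m
Alpha (-437, 36): 339.5 m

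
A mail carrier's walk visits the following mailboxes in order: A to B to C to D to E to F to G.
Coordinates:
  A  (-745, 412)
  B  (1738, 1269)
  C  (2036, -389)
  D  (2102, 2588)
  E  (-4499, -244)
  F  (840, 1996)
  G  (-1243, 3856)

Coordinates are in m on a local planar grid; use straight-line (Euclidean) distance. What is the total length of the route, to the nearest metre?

Leg distances:
A→B: 2626.7 m  (cumulative 2626.7 m)
B→C: 1684.6 m  (cumulative 4311.3 m)
C→D: 2977.7 m  (cumulative 7289.0 m)
D→E: 7182.9 m  (cumulative 14471.9 m)
E→F: 5789.9 m  (cumulative 20261.8 m)
F→G: 2792.6 m  (cumulative 23054.3 m)
Total route length ≈ 23054 m.

23054 m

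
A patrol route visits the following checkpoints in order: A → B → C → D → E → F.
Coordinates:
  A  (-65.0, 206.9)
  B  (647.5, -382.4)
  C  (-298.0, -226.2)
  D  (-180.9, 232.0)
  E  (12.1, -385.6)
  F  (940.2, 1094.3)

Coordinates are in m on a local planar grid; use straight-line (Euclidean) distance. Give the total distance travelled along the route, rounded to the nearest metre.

4750 m

Leg distances:
A→B: 924.6 m  (cumulative 924.6 m)
B→C: 958.3 m  (cumulative 1882.9 m)
C→D: 472.9 m  (cumulative 2355.9 m)
D→E: 647.1 m  (cumulative 3002.9 m)
E→F: 1746.8 m  (cumulative 4749.8 m)
Total route length ≈ 4750 m.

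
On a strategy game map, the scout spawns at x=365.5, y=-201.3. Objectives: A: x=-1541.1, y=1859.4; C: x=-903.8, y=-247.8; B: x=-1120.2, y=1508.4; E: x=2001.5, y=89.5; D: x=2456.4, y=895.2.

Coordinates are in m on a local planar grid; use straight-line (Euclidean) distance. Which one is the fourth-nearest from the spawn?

Distances from the spawn (x=365.5, y=-201.3):
C: 1270.2 m
E: 1661.6 m
B: 2265.0 m
D: 2361.0 m
A: 2807.4 m
The fourth-nearest is D at 2361.0 m.

D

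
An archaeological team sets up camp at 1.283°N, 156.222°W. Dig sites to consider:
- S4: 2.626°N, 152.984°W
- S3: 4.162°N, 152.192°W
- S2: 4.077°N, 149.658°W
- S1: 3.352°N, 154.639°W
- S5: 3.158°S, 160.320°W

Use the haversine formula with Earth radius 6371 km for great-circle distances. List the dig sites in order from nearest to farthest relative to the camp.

S1, S4, S3, S5, S2

Computing each great-circle distance from 1.283°N, 156.222°W:
S1 3.352°N, 154.639°W: 289.6 km
S4 2.626°N, 152.984°W: 389.6 km
S3 4.162°N, 152.192°W: 550.3 km
S5 3.158°S, 160.320°W: 671.8 km
S2 4.077°N, 149.658°W: 792.5 km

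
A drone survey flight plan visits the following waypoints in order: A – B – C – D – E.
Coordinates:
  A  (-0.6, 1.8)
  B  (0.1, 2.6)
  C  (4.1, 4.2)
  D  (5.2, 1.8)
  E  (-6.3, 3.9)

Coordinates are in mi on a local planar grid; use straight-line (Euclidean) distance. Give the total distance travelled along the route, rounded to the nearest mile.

Leg distances:
A→B: 1.1 mi  (cumulative 1.1 mi)
B→C: 4.3 mi  (cumulative 5.4 mi)
C→D: 2.6 mi  (cumulative 8.0 mi)
D→E: 11.7 mi  (cumulative 19.7 mi)
Total route length ≈ 20 mi.

20 mi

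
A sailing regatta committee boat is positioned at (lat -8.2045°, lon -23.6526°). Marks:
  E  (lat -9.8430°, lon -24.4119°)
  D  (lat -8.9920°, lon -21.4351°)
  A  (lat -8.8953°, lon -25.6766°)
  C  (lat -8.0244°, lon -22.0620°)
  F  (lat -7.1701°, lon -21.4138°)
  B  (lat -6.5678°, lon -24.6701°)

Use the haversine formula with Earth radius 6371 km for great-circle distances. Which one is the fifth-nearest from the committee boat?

D

Distance to each, sorted:
C: 176.2 km
E: 200.4 km
B: 213.8 km
A: 235.4 km
D: 259.0 km
F: 272.2 km
The fifth-nearest is D at 259.0 km.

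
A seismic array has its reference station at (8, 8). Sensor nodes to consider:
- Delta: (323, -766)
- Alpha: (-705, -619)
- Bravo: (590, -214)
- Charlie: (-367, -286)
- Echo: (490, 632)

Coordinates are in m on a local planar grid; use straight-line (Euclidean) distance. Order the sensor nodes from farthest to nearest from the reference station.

Distance from the reference station at (8, 8) to each:
Alpha (-705, -619): 949.5 m
Delta (323, -766): 835.6 m
Echo (490, 632): 788.5 m
Bravo (590, -214): 622.9 m
Charlie (-367, -286): 476.5 m

Alpha, Delta, Echo, Bravo, Charlie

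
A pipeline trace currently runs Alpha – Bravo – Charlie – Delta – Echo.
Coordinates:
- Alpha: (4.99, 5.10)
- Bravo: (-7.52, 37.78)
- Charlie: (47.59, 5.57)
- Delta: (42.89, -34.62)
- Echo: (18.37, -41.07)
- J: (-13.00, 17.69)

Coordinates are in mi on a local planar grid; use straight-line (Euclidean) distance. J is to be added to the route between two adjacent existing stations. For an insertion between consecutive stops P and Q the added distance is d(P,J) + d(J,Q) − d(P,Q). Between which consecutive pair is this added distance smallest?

between Alpha and Bravo

Added distance for inserting J between each consecutive pair:
Alpha–Bravo: 7.8 mi
Bravo–Charlie: 18.8 mi
Charlie–Delta: 97.9 mi
Delta–Echo: 117.8 mi
Smallest added distance is 7.8 mi, inserting between Alpha and Bravo.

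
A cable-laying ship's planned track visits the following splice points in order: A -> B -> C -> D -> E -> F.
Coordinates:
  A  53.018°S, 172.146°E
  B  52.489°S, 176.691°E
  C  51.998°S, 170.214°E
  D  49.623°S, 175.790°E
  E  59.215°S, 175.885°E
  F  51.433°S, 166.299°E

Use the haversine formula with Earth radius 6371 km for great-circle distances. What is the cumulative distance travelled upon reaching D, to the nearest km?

Leg distances:
A→B: 311.4 km  (cumulative 311.4 km)
B→C: 444.2 km  (cumulative 755.6 km)
C→D: 472.3 km  (cumulative 1227.9 km)
Cumulative distance at D ≈ 1228 km.

1228 km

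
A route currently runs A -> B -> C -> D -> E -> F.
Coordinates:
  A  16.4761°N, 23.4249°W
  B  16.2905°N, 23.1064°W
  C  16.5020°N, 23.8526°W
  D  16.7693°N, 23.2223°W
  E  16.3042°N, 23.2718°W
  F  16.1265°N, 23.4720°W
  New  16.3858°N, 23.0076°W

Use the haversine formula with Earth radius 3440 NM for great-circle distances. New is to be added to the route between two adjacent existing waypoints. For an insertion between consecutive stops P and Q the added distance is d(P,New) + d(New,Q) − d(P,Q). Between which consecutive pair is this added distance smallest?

Added distance for inserting New between each consecutive pair:
A–B: 11.2 NM
B–C: 12.4 NM
C–D: 35.6 NM
D–E: 14.1 NM
E–F: 31.2 NM
Smallest added distance is 11.2 NM, inserting between A and B.

between A and B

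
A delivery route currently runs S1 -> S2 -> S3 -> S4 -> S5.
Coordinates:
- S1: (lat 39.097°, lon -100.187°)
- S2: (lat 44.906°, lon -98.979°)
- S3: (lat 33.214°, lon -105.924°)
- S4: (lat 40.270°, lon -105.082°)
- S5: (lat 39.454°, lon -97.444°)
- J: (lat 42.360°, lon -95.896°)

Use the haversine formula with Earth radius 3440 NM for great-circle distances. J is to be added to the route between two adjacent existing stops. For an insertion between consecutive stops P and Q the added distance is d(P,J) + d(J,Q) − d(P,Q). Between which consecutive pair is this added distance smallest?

between S1 and S2

Added distance for inserting J between each consecutive pair:
S1–S2: 126.8 NM
S2–S3: 156.4 NM
S3–S4: 732.5 NM
S4–S5: 265.4 NM
Smallest added distance is 126.8 NM, inserting between S1 and S2.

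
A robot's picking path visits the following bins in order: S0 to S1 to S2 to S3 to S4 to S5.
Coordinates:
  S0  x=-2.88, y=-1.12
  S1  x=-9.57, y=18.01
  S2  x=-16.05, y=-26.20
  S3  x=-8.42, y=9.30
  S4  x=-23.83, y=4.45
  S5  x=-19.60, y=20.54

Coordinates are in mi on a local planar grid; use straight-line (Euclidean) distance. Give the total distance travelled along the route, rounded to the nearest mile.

134 mi

Leg distances:
S0→S1: 20.3 mi  (cumulative 20.3 mi)
S1→S2: 44.7 mi  (cumulative 64.9 mi)
S2→S3: 36.3 mi  (cumulative 101.3 mi)
S3→S4: 16.2 mi  (cumulative 117.4 mi)
S4→S5: 16.6 mi  (cumulative 134.1 mi)
Total route length ≈ 134 mi.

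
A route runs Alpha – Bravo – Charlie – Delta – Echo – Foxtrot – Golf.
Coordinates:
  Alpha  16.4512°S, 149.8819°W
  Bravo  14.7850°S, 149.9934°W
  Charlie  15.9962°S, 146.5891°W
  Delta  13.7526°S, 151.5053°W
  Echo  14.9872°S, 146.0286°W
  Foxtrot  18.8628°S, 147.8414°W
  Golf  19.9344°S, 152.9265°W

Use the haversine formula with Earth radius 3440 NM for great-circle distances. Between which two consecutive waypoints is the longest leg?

Delta–Echo

Leg distances:
Alpha→Bravo: 100.2 NM
Bravo→Charlie: 210.0 NM
Charlie→Delta: 315.5 NM
Delta→Echo: 327.0 NM
Echo→Foxtrot: 254.9 NM
Foxtrot→Golf: 295.1 NM
The longest leg is Delta–Echo at 327.0 NM.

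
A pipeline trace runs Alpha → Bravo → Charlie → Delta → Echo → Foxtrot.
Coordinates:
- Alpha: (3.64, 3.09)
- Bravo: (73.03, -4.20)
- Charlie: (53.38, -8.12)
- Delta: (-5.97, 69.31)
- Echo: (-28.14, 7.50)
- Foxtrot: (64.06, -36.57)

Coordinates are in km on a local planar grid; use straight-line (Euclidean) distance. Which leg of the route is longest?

Leg distances:
Alpha→Bravo: 69.8 km
Bravo→Charlie: 20.0 km
Charlie→Delta: 97.6 km
Delta→Echo: 65.7 km
Echo→Foxtrot: 102.2 km
The longest leg is Echo–Foxtrot at 102.2 km.

Echo–Foxtrot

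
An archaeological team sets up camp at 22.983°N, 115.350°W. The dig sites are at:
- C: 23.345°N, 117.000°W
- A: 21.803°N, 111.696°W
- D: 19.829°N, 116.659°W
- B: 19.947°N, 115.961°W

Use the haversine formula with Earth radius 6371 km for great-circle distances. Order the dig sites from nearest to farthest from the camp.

C, B, D, A

Computing each great-circle distance from 22.983°N, 115.350°W:
C 23.345°N, 117.000°W: 173.4 km
B 19.947°N, 115.961°W: 343.5 km
D 19.829°N, 116.659°W: 376.0 km
A 21.803°N, 111.696°W: 397.9 km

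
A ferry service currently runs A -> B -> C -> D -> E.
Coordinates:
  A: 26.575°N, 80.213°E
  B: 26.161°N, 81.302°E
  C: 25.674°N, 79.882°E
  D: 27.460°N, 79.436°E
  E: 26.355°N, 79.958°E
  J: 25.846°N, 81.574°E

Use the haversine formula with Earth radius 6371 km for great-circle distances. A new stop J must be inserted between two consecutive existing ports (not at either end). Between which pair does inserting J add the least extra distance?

Added distance for inserting J between each consecutive pair:
A–B: 84.6 km
B–C: 62.9 km
C–D: 245.1 km
D–E: 315.8 km
Smallest added distance is 62.9 km, inserting between B and C.

between B and C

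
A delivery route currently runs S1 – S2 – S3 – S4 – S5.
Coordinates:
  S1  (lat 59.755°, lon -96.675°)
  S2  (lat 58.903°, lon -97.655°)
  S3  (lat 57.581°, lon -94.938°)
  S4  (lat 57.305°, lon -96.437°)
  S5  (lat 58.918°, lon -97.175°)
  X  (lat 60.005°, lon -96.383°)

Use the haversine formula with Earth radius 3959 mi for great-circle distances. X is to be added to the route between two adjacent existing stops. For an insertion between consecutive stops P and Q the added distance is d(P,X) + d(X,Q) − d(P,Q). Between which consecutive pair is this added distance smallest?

between S1 and S2

Added distance for inserting X between each consecutive pair:
S1–S2: 40.0 mi
S2–S3: 129.0 mi
S3–S4: 303.0 mi
S4–S5: 152.0 mi
Smallest added distance is 40.0 mi, inserting between S1 and S2.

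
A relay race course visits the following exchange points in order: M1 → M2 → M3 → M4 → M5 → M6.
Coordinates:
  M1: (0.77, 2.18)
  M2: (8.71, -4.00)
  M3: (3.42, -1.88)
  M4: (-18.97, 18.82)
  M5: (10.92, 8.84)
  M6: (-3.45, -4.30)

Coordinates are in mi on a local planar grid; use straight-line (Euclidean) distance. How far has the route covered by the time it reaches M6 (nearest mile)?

97 mi

Leg distances:
M1→M2: 10.1 mi  (cumulative 10.1 mi)
M2→M3: 5.7 mi  (cumulative 15.8 mi)
M3→M4: 30.5 mi  (cumulative 46.3 mi)
M4→M5: 31.5 mi  (cumulative 77.8 mi)
M5→M6: 19.5 mi  (cumulative 97.2 mi)
Cumulative distance at M6 ≈ 97 mi.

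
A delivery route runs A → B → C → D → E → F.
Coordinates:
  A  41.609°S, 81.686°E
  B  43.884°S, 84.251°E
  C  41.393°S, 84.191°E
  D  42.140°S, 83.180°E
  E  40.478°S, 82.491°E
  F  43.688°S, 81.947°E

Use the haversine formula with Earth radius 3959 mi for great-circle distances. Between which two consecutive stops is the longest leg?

E–F

Leg distances:
A→B: 204.1 mi
B→C: 172.1 mi
C→D: 73.3 mi
D→E: 120.3 mi
E→F: 223.5 mi
The longest leg is E–F at 223.5 mi.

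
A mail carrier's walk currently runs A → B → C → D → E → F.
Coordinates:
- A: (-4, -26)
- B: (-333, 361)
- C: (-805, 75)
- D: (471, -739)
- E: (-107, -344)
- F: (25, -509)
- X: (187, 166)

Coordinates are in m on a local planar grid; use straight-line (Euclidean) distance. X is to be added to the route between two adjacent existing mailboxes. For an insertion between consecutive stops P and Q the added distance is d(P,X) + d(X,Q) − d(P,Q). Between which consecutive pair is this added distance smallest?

Added distance for inserting X between each consecutive pair:
A–B: 318.2 m
B–C: 999.6 m
C–D: 431.2 m
D–E: 837.1 m
E–F: 1071.5 m
Smallest added distance is 318.2 m, inserting between A and B.

between A and B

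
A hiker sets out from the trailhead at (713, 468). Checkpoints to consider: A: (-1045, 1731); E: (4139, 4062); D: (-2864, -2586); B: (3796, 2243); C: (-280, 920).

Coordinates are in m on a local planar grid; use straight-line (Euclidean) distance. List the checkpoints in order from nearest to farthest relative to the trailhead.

Distance from the trailhead at (713, 468) to each:
C (-280, 920): 1091.0 m
A (-1045, 1731): 2164.7 m
B (3796, 2243): 3557.5 m
D (-2864, -2586): 4703.4 m
E (4139, 4062): 4965.3 m

C, A, B, D, E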